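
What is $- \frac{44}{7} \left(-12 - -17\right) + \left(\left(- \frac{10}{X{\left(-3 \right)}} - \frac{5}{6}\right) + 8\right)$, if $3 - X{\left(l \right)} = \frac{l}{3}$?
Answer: $- \frac{562}{21} \approx -26.762$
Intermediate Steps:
$X{\left(l \right)} = 3 - \frac{l}{3}$
$- \frac{44}{7} \left(-12 - -17\right) + \left(\left(- \frac{10}{X{\left(-3 \right)}} - \frac{5}{6}\right) + 8\right) = - \frac{44}{7} \left(-12 - -17\right) + \left(\left(- \frac{10}{3 - -1} - \frac{5}{6}\right) + 8\right) = \left(-44\right) \frac{1}{7} \left(-12 + 17\right) + \left(\left(- \frac{10}{3 + 1} - \frac{5}{6}\right) + 8\right) = \left(- \frac{44}{7}\right) 5 + \left(\left(- \frac{10}{4} - \frac{5}{6}\right) + 8\right) = - \frac{220}{7} + \left(\left(\left(-10\right) \frac{1}{4} - \frac{5}{6}\right) + 8\right) = - \frac{220}{7} + \left(\left(- \frac{5}{2} - \frac{5}{6}\right) + 8\right) = - \frac{220}{7} + \left(- \frac{10}{3} + 8\right) = - \frac{220}{7} + \frac{14}{3} = - \frac{562}{21}$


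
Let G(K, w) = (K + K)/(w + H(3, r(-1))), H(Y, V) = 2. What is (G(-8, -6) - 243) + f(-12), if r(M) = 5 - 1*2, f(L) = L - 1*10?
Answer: -261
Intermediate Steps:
f(L) = -10 + L (f(L) = L - 10 = -10 + L)
r(M) = 3 (r(M) = 5 - 2 = 3)
G(K, w) = 2*K/(2 + w) (G(K, w) = (K + K)/(w + 2) = (2*K)/(2 + w) = 2*K/(2 + w))
(G(-8, -6) - 243) + f(-12) = (2*(-8)/(2 - 6) - 243) + (-10 - 12) = (2*(-8)/(-4) - 243) - 22 = (2*(-8)*(-¼) - 243) - 22 = (4 - 243) - 22 = -239 - 22 = -261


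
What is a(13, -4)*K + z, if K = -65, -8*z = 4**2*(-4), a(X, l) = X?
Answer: -837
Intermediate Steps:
z = 8 (z = -4**2*(-4)/8 = -2*(-4) = -1/8*(-64) = 8)
a(13, -4)*K + z = 13*(-65) + 8 = -845 + 8 = -837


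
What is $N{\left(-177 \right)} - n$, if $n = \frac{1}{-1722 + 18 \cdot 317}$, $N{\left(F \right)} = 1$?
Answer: $\frac{3983}{3984} \approx 0.99975$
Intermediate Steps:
$n = \frac{1}{3984}$ ($n = \frac{1}{-1722 + 5706} = \frac{1}{3984} \approx 0.000251$)
$N{\left(-177 \right)} - n = 1 - \frac{1}{3984} = \frac{3983}{3984}$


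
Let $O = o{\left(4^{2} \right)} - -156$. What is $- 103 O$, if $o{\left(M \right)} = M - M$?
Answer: $-16068$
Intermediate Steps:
$o{\left(M \right)} = 0$
$O = 156$ ($O = 0 - -156 = 0 + 156 = 156$)
$- 103 O = \left(-103\right) 156 = -16068$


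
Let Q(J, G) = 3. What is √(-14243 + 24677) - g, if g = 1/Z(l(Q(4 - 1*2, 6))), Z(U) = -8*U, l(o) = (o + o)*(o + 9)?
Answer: 1/576 + √10434 ≈ 102.15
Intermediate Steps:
l(o) = 2*o*(9 + o) (l(o) = (2*o)*(9 + o) = 2*o*(9 + o))
g = -1/576 (g = 1/(-16*3*(9 + 3)) = 1/(-16*3*12) = 1/(-8*72) = 1/(-576) = -1/576 ≈ -0.0017361)
√(-14243 + 24677) - g = √(-14243 + 24677) - 1*(-1/576) = √10434 + 1/576 = 1/576 + √10434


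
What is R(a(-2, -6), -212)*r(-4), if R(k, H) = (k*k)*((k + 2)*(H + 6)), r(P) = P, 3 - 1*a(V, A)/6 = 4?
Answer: -118656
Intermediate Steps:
a(V, A) = -6 (a(V, A) = 18 - 6*4 = 18 - 24 = -6)
R(k, H) = k²*(2 + k)*(6 + H) (R(k, H) = k²*((2 + k)*(6 + H)) = k²*(2 + k)*(6 + H))
R(a(-2, -6), -212)*r(-4) = ((-6)²*(12 + 2*(-212) + 6*(-6) - 212*(-6)))*(-4) = (36*(12 - 424 - 36 + 1272))*(-4) = (36*824)*(-4) = 29664*(-4) = -118656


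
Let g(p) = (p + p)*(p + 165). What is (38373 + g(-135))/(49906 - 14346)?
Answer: 30273/35560 ≈ 0.85132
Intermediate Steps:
g(p) = 2*p*(165 + p) (g(p) = (2*p)*(165 + p) = 2*p*(165 + p))
(38373 + g(-135))/(49906 - 14346) = (38373 + 2*(-135)*(165 - 135))/(49906 - 14346) = (38373 + 2*(-135)*30)/35560 = (38373 - 8100)*(1/35560) = 30273*(1/35560) = 30273/35560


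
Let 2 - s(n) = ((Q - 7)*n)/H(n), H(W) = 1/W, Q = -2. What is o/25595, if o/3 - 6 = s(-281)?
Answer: 2131971/25595 ≈ 83.296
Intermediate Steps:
s(n) = 2 + 9*n² (s(n) = 2 - (-2 - 7)*n/(1/n) = 2 - (-9*n)*n = 2 - (-9)*n² = 2 + 9*n²)
o = 2131971 (o = 18 + 3*(2 + 9*(-281)²) = 18 + 3*(2 + 9*78961) = 18 + 3*(2 + 710649) = 18 + 3*710651 = 18 + 2131953 = 2131971)
o/25595 = 2131971/25595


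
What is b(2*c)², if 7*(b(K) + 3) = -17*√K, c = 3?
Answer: 2175/49 + 102*√6/7 ≈ 80.080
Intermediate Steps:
b(K) = -3 - 17*√K/7 (b(K) = -3 + (-17*√K)/7 = -3 - 17*√K/7)
b(2*c)² = (-3 - 17*√6/7)²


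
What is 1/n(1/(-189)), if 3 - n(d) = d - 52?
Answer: 189/10396 ≈ 0.018180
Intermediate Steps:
n(d) = 55 - d (n(d) = 3 - (d - 52) = 3 - (-52 + d) = 3 + (52 - d) = 55 - d)
1/n(1/(-189)) = 1/(55 - 1/(-189)) = 1/(55 - 1*(-1/189)) = 1/(55 + 1/189) = 1/(10396/189) = 189/10396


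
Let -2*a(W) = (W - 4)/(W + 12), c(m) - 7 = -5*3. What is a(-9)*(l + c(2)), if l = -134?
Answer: -923/3 ≈ -307.67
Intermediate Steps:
c(m) = -8 (c(m) = 7 - 5*3 = 7 - 15 = -8)
a(W) = -(-4 + W)/(2*(12 + W)) (a(W) = -(W - 4)/(2*(W + 12)) = -(-4 + W)/(2*(12 + W)))
a(-9)*(l + c(2)) = ((4 - 1*(-9))/(2*(12 - 9)))*(-134 - 8) = ((1/2)*(4 + 9)/3)*(-142) = ((1/2)*(1/3)*13)*(-142) = (13/6)*(-142) = -923/3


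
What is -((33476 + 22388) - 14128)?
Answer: -41736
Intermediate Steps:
-((33476 + 22388) - 14128) = -(55864 - 14128) = -1*41736 = -41736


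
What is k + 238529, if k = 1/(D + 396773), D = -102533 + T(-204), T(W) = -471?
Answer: 70072425802/293769 ≈ 2.3853e+5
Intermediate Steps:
D = -103004 (D = -102533 - 471 = -103004)
k = 1/293769 (k = 1/(-103004 + 396773) = 1/293769 ≈ 3.4040e-6)
k + 238529 = 1/293769 + 238529 = 70072425802/293769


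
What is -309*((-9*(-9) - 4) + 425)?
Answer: -155118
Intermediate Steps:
-309*((-9*(-9) - 4) + 425) = -309*((81 - 4) + 425) = -309*(77 + 425) = -309*502 = -155118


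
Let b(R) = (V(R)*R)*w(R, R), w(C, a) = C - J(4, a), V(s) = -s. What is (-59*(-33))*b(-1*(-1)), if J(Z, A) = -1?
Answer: -3894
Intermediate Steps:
w(C, a) = 1 + C (w(C, a) = C - 1*(-1) = C + 1 = 1 + C)
b(R) = -R²*(1 + R) (b(R) = ((-R)*R)*(1 + R) = (-R²)*(1 + R) = -R²*(1 + R))
(-59*(-33))*b(-1*(-1)) = (-59*(-33))*((-1*(-1))²*(-1 - (-1)*(-1))) = 1947*(1²*(-1 - 1*1)) = 1947*(1*(-1 - 1)) = 1947*(1*(-2)) = 1947*(-2) = -3894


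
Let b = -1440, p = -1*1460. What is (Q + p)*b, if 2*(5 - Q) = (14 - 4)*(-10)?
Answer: 2023200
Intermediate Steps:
p = -1460
Q = 55 (Q = 5 - (14 - 4)*(-10)/2 = 5 - 5*(-10) = 5 - 1/2*(-100) = 5 + 50 = 55)
(Q + p)*b = (55 - 1460)*(-1440) = -1405*(-1440) = 2023200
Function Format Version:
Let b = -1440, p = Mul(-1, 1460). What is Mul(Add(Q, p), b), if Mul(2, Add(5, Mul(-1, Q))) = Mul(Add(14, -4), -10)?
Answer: 2023200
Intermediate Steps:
p = -1460
Q = 55 (Q = Add(5, Mul(Rational(-1, 2), Mul(Add(14, -4), -10))) = Add(5, Mul(Rational(-1, 2), Mul(10, -10))) = Add(5, Mul(Rational(-1, 2), -100)) = Add(5, 50) = 55)
Mul(Add(Q, p), b) = Mul(Add(55, -1460), -1440) = Mul(-1405, -1440) = 2023200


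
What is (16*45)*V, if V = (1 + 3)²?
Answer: 11520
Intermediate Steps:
V = 16 (V = 4² = 16)
(16*45)*V = (16*45)*16 = 720*16 = 11520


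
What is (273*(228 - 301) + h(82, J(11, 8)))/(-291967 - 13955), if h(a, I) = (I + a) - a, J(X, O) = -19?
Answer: 9974/152961 ≈ 0.065206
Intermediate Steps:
h(a, I) = I
(273*(228 - 301) + h(82, J(11, 8)))/(-291967 - 13955) = (273*(228 - 301) - 19)/(-291967 - 13955) = (273*(-73) - 19)/(-305922) = (-19929 - 19)*(-1/305922) = -19948*(-1/305922) = 9974/152961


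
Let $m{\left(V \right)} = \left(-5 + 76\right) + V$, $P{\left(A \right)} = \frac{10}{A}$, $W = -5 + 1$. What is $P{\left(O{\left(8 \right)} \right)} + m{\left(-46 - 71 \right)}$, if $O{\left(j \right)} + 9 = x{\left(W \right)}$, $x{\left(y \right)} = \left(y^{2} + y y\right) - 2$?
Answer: $- \frac{956}{21} \approx -45.524$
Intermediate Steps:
$W = -4$
$x{\left(y \right)} = -2 + 2 y^{2}$ ($x{\left(y \right)} = \left(y^{2} + y^{2}\right) - 2 = 2 y^{2} - 2 = -2 + 2 y^{2}$)
$O{\left(j \right)} = 21$ ($O{\left(j \right)} = -9 - \left(2 - 2 \left(-4\right)^{2}\right) = -9 + \left(-2 + 2 \cdot 16\right) = -9 + \left(-2 + 32\right) = -9 + 30 = 21$)
$m{\left(V \right)} = 71 + V$
$P{\left(O{\left(8 \right)} \right)} + m{\left(-46 - 71 \right)} = \frac{10}{21} + \left(71 - 117\right) = 10 \cdot \frac{1}{21} + \left(71 - 117\right) = \frac{10}{21} - 46 = - \frac{956}{21}$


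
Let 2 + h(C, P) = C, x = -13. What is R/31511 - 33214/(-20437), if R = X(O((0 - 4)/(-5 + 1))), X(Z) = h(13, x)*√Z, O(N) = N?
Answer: 1046831161/643990307 ≈ 1.6255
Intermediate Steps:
h(C, P) = -2 + C
X(Z) = 11*√Z (X(Z) = (-2 + 13)*√Z = 11*√Z)
R = 11 (R = 11*√((0 - 4)/(-5 + 1)) = 11*√(-4/(-4)) = 11*√(-4*(-¼)) = 11*√1 = 11*1 = 11)
R/31511 - 33214/(-20437) = 11/31511 - 33214/(-20437) = 11*(1/31511) - 33214*(-1/20437) = 11/31511 + 33214/20437 = 1046831161/643990307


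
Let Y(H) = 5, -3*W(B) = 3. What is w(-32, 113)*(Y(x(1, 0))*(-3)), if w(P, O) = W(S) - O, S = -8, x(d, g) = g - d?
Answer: 1710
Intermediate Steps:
W(B) = -1 (W(B) = -1/3*3 = -1)
w(P, O) = -1 - O
w(-32, 113)*(Y(x(1, 0))*(-3)) = (-1 - 1*113)*(5*(-3)) = (-1 - 113)*(-15) = -114*(-15) = 1710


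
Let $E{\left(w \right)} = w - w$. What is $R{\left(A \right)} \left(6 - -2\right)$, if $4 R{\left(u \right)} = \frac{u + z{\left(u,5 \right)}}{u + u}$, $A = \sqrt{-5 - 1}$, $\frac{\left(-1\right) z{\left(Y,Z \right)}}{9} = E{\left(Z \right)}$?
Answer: $1$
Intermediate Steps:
$E{\left(w \right)} = 0$
$z{\left(Y,Z \right)} = 0$ ($z{\left(Y,Z \right)} = \left(-9\right) 0 = 0$)
$A = i \sqrt{6}$ ($A = \sqrt{-6} = i \sqrt{6} \approx 2.4495 i$)
$R{\left(u \right)} = \frac{1}{8}$ ($R{\left(u \right)} = \frac{\left(u + 0\right) \frac{1}{u + u}}{4} = \frac{u \frac{1}{2 u}}{4} = \frac{1}{4} \cdot \frac{1}{2} = \frac{1}{8}$)
$R{\left(A \right)} \left(6 - -2\right) = \frac{6 - -2}{8} = \frac{6 + 2}{8} = \frac{1}{8} \cdot 8 = 1$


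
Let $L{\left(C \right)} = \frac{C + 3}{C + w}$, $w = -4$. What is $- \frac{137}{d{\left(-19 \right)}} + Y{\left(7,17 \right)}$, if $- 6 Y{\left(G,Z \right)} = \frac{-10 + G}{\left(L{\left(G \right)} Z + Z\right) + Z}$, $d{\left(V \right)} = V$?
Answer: $\frac{74585}{10336} \approx 7.216$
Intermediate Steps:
$L{\left(C \right)} = \frac{3 + C}{-4 + C}$ ($L{\left(C \right)} = \frac{C + 3}{C - 4} = \frac{3 + C}{-4 + C}$)
$Y{\left(G,Z \right)} = - \frac{-10 + G}{6 \left(2 Z + \frac{Z \left(3 + G\right)}{-4 + G}\right)}$ ($Y{\left(G,Z \right)} = - \frac{\left(-10 + G\right) \frac{1}{\left(\frac{3 + G}{-4 + G} Z + Z\right) + Z}}{6} = - \frac{\left(-10 + G\right) \frac{1}{\left(\frac{Z \left(3 + G\right)}{-4 + G} + Z\right) + Z}}{6} = - \frac{\left(-10 + G\right) \frac{1}{\left(Z + \frac{Z \left(3 + G\right)}{-4 + G}\right) + Z}}{6} = - \frac{\left(-10 + G\right) \frac{1}{2 Z + \frac{Z \left(3 + G\right)}{-4 + G}}}{6} = - \frac{\frac{1}{2 Z + \frac{Z \left(3 + G\right)}{-4 + G}} \left(-10 + G\right)}{6} = - \frac{-10 + G}{6 \left(2 Z + \frac{Z \left(3 + G\right)}{-4 + G}\right)}$)
$- \frac{137}{d{\left(-19 \right)}} + Y{\left(7,17 \right)} = - \frac{137}{-19} - \frac{\left(-10 + 7\right) \left(-4 + 7\right)}{6 \cdot 17 \left(-5 + 3 \cdot 7\right)} = \left(-137\right) \left(- \frac{1}{19}\right) - \frac{1}{102} \frac{1}{-5 + 21} \left(-3\right) 3 = \frac{137}{19} - \frac{1}{102} \cdot \frac{1}{16} \left(-3\right) 3 = \frac{137}{19} + \frac{3}{544} = \frac{74585}{10336}$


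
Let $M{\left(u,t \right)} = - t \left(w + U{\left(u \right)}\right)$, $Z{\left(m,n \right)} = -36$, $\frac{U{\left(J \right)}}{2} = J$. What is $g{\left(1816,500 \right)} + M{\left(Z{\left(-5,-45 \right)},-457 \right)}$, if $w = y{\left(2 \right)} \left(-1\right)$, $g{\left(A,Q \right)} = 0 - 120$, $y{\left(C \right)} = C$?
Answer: $-33938$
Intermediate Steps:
$U{\left(J \right)} = 2 J$
$g{\left(A,Q \right)} = -120$ ($g{\left(A,Q \right)} = 0 - 120 = -120$)
$w = -2$ ($w = 2 \left(-1\right) = -2$)
$M{\left(u,t \right)} = - t \left(-2 + 2 u\right)$
$g{\left(1816,500 \right)} + M{\left(Z{\left(-5,-45 \right)},-457 \right)} = -120 + 2 \left(-457\right) \left(1 - -36\right) = -120 + 2 \left(-457\right) \left(1 + 36\right) = -120 + 2 \left(-457\right) 37 = -120 - 33818 = -33938$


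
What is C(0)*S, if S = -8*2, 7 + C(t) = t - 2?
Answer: 144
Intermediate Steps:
C(t) = -9 + t (C(t) = -7 + (t - 2) = -7 + (-2 + t) = -9 + t)
S = -16
C(0)*S = (-9 + 0)*(-16) = -9*(-16) = 144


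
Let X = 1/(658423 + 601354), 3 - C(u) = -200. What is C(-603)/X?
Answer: 255734731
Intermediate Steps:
C(u) = 203 (C(u) = 3 - 1*(-200) = 3 + 200 = 203)
X = 1/1259777 ≈ 7.9379e-7
C(-603)/X = 203/(1/1259777) = 203*1259777 = 255734731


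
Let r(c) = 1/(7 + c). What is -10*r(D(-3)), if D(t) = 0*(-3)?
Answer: -10/7 ≈ -1.4286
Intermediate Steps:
D(t) = 0
-10*r(D(-3)) = -10/(7 + 0) = -10/7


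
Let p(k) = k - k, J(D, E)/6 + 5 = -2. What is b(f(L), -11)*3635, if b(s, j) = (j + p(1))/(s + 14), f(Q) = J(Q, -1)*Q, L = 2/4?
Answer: 39985/7 ≈ 5712.1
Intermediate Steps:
L = ½ (L = 2*(¼) = ½ ≈ 0.50000)
J(D, E) = -42 (J(D, E) = -30 + 6*(-2) = -30 - 12 = -42)
f(Q) = -42*Q
p(k) = 0
b(s, j) = j/(14 + s) (b(s, j) = (j + 0)/(s + 14) = j/(14 + s))
b(f(L), -11)*3635 = -11/(14 - 42*½)*3635 = -11/(14 - 21)*3635 = -11/(-7)*3635 = -11*(-⅐)*3635 = (11/7)*3635 = 39985/7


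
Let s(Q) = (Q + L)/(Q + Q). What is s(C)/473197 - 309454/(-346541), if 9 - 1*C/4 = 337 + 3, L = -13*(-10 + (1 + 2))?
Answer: 387754228636877/434224763855896 ≈ 0.89298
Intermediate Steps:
L = 91 (L = -13*(-10 + 3) = -13*(-7) = 91)
C = -1324 (C = 36 - 4*(337 + 3) = 36 - 4*340 = 36 - 1360 = -1324)
s(Q) = (91 + Q)/(2*Q) (s(Q) = (Q + 91)/(Q + Q) = (91 + Q)/((2*Q)) = (91 + Q)*(1/(2*Q)) = (91 + Q)/(2*Q))
s(C)/473197 - 309454/(-346541) = ((½)*(91 - 1324)/(-1324))/473197 - 309454/(-346541) = ((½)*(-1/1324)*(-1233))*(1/473197) - 309454*(-1/346541) = (1233/2648)*(1/473197) + 309454/346541 = 1233/1253025656 + 309454/346541 = 387754228636877/434224763855896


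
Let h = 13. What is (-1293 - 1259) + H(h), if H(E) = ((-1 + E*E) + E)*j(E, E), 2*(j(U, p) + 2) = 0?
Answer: -2914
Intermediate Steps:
j(U, p) = -2 (j(U, p) = -2 + (½)*0 = -2 + 0 = -2)
H(E) = 2 - 2*E - 2*E² (H(E) = ((-1 + E*E) + E)*(-2) = ((-1 + E²) + E)*(-2) = (-1 + E + E²)*(-2) = 2 - 2*E - 2*E²)
(-1293 - 1259) + H(h) = (-1293 - 1259) + (2 - 2*13 - 2*13²) = -2552 + (2 - 26 - 2*169) = -2552 + (2 - 26 - 338) = -2552 - 362 = -2914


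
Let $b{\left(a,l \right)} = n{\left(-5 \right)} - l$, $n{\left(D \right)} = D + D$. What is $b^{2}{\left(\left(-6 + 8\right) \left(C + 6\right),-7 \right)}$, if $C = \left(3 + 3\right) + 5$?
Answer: $9$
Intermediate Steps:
$C = 11$ ($C = 6 + 5 = 11$)
$n{\left(D \right)} = 2 D$
$b{\left(a,l \right)} = -10 - l$ ($b{\left(a,l \right)} = 2 \left(-5\right) - l = -10 - l$)
$b^{2}{\left(\left(-6 + 8\right) \left(C + 6\right),-7 \right)} = \left(-10 - -7\right)^{2} = \left(-10 + 7\right)^{2} = \left(-3\right)^{2} = 9$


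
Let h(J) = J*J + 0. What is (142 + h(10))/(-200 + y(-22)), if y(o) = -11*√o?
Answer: -24200/21331 + 1331*I*√22/21331 ≈ -1.1345 + 0.29267*I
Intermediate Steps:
h(J) = J² (h(J) = J² + 0 = J²)
(142 + h(10))/(-200 + y(-22)) = (142 + 10²)/(-200 - 11*I*√22) = (142 + 100)/(-200 - 11*I*√22) = 242/(-200 - 11*I*√22)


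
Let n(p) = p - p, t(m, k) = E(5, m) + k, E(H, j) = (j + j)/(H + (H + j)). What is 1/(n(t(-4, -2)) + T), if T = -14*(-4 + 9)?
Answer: -1/70 ≈ -0.014286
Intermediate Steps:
T = -70 (T = -14*5 = -70)
E(H, j) = 2*j/(j + 2*H) (E(H, j) = (2*j)/(j + 2*H) = 2*j/(j + 2*H))
t(m, k) = k + 2*m/(10 + m) (t(m, k) = 2*m/(m + 2*5) + k = 2*m/(m + 10) + k = 2*m/(10 + m) + k = k + 2*m/(10 + m))
n(p) = 0
1/(n(t(-4, -2)) + T) = 1/(0 - 70) = 1/(-70) = -1/70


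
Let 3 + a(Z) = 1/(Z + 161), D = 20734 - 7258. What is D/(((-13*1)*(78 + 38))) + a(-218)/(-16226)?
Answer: -1557931307/174340257 ≈ -8.9362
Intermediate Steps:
D = 13476
a(Z) = -3 + 1/(161 + Z) (a(Z) = -3 + 1/(Z + 161) = -3 + 1/(161 + Z))
D/(((-13*1)*(78 + 38))) + a(-218)/(-16226) = 13476/(((-13*1)*(78 + 38))) + ((-482 - 3*(-218))/(161 - 218))/(-16226) = 13476/((-13*116)) + ((-482 + 654)/(-57))*(-1/16226) = 13476/(-1508) - 1/57*172*(-1/16226) = 13476*(-1/1508) - 172/57*(-1/16226) = -3369/377 + 86/462441 = -1557931307/174340257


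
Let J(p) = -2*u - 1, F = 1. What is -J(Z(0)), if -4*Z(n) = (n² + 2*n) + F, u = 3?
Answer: 7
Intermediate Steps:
Z(n) = -¼ - n/2 - n²/4 (Z(n) = -((n² + 2*n) + 1)/4 = -(1 + n² + 2*n)/4 = -¼ - n/2 - n²/4)
J(p) = -7 (J(p) = -2*3 - 1 = -6 - 1 = -7)
-J(Z(0)) = -1*(-7) = 7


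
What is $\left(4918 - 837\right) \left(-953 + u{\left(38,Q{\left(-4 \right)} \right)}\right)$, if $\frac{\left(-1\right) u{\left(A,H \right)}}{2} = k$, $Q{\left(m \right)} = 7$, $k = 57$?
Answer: $-4354427$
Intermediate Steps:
$u{\left(A,H \right)} = -114$ ($u{\left(A,H \right)} = \left(-2\right) 57 = -114$)
$\left(4918 - 837\right) \left(-953 + u{\left(38,Q{\left(-4 \right)} \right)}\right) = \left(4918 - 837\right) \left(-953 - 114\right) = 4081 \left(-1067\right) = -4354427$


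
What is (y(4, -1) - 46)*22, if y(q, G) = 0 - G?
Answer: -990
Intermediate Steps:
y(q, G) = -G
(y(4, -1) - 46)*22 = (-1*(-1) - 46)*22 = (1 - 46)*22 = -45*22 = -990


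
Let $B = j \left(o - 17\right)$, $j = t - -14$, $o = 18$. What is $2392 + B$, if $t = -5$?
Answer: $2401$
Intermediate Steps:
$j = 9$ ($j = -5 - -14 = -5 + 14 = 9$)
$B = 9$ ($B = 9 \left(18 - 17\right) = 9 \cdot 1 = 9$)
$2392 + B = 2392 + 9 = 2401$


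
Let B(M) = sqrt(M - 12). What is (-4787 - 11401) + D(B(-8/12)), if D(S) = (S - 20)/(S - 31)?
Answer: -47283250/2921 - 11*I*sqrt(114)/2921 ≈ -16187.0 - 0.040208*I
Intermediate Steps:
B(M) = sqrt(-12 + M)
D(S) = (-20 + S)/(-31 + S)
(-4787 - 11401) + D(B(-8/12)) = (-4787 - 11401) + (-20 + sqrt(-12 - 8/12))/(-31 + sqrt(-12 - 8/12)) = -16188 + (-20 + sqrt(-12 - 8*1/12))/(-31 + sqrt(-12 - 8*1/12)) = -16188 + (-20 + sqrt(-12 - 2/3))/(-31 + sqrt(-12 - 2/3)) = -16188 + (-20 + sqrt(-38/3))/(-31 + sqrt(-38/3)) = -16188 + (-20 + I*sqrt(114)/3)/(-31 + I*sqrt(114)/3)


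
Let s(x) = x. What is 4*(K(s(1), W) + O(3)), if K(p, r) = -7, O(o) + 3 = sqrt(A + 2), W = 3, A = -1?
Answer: -36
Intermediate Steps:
O(o) = -2 (O(o) = -3 + sqrt(-1 + 2) = -3 + sqrt(1) = -3 + 1 = -2)
4*(K(s(1), W) + O(3)) = 4*(-7 - 2) = 4*(-9) = -36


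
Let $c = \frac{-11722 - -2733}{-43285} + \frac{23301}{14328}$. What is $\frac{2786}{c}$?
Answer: $\frac{191982479920}{126375353} \approx 1519.1$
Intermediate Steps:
$c = \frac{126375353}{68909720}$ ($c = \left(-11722 + 2733\right) \left(- \frac{1}{43285}\right) + 23301 \cdot \frac{1}{14328} = \left(-8989\right) \left(- \frac{1}{43285}\right) + \frac{2589}{1592} = \frac{8989}{43285} + \frac{2589}{1592} = \frac{126375353}{68909720} \approx 1.8339$)
$\frac{2786}{c} = \frac{2786}{\frac{126375353}{68909720}} = 2786 \cdot \frac{68909720}{126375353} = \frac{191982479920}{126375353}$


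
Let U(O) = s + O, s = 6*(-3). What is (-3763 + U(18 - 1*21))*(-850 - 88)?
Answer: 3549392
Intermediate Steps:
s = -18
U(O) = -18 + O
(-3763 + U(18 - 1*21))*(-850 - 88) = (-3763 + (-18 + (18 - 1*21)))*(-850 - 88) = (-3763 + (-18 + (18 - 21)))*(-938) = (-3763 + (-18 - 3))*(-938) = (-3763 - 21)*(-938) = -3784*(-938) = 3549392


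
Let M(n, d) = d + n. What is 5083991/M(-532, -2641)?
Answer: -5083991/3173 ≈ -1602.3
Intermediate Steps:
5083991/M(-532, -2641) = 5083991/(-2641 - 532) = 5083991/(-3173) = 5083991*(-1/3173) = -5083991/3173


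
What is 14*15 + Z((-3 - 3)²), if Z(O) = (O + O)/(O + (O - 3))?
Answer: 4854/23 ≈ 211.04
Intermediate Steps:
Z(O) = 2*O/(-3 + 2*O) (Z(O) = (2*O)/(O + (-3 + O)) = (2*O)/(-3 + 2*O) = 2*O/(-3 + 2*O))
14*15 + Z((-3 - 3)²) = 14*15 + 2*(-3 - 3)²/(-3 + 2*(-3 - 3)²) = 210 + 2*(-6)²/(-3 + 2*(-6)²) = 210 + 2*36/(-3 + 2*36) = 210 + 2*36/(-3 + 72) = 210 + 2*36/69 = 210 + 2*36*(1/69) = 210 + 24/23 = 4854/23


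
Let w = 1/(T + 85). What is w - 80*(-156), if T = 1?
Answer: 1073281/86 ≈ 12480.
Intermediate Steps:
w = 1/86 (w = 1/(1 + 85) = 1/86 ≈ 0.011628)
w - 80*(-156) = 1/86 - 80*(-156) = 1/86 + 12480 = 1073281/86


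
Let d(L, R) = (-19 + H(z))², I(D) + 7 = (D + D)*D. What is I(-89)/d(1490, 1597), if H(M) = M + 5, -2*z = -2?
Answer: 15835/169 ≈ 93.698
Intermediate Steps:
z = 1 (z = -½*(-2) = 1)
I(D) = -7 + 2*D² (I(D) = -7 + (D + D)*D = -7 + (2*D)*D = -7 + 2*D²)
H(M) = 5 + M
d(L, R) = 169 (d(L, R) = (-19 + (5 + 1))² = (-19 + 6)² = (-13)² = 169)
I(-89)/d(1490, 1597) = (-7 + 2*(-89)²)/169 = (-7 + 2*7921)*(1/169) = (-7 + 15842)*(1/169) = 15835*(1/169) = 15835/169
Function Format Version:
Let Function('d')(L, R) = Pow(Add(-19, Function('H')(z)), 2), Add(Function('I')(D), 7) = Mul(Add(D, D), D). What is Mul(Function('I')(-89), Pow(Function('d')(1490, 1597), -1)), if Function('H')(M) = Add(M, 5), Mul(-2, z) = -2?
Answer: Rational(15835, 169) ≈ 93.698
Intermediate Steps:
z = 1 (z = Mul(Rational(-1, 2), -2) = 1)
Function('I')(D) = Add(-7, Mul(2, Pow(D, 2))) (Function('I')(D) = Add(-7, Mul(Add(D, D), D)) = Add(-7, Mul(Mul(2, D), D)) = Add(-7, Mul(2, Pow(D, 2))))
Function('H')(M) = Add(5, M)
Function('d')(L, R) = 169 (Function('d')(L, R) = Pow(Add(-19, Add(5, 1)), 2) = Pow(Add(-19, 6), 2) = Pow(-13, 2) = 169)
Mul(Function('I')(-89), Pow(Function('d')(1490, 1597), -1)) = Mul(Add(-7, Mul(2, Pow(-89, 2))), Pow(169, -1)) = Mul(Add(-7, Mul(2, 7921)), Rational(1, 169)) = Mul(Add(-7, 15842), Rational(1, 169)) = Mul(15835, Rational(1, 169)) = Rational(15835, 169)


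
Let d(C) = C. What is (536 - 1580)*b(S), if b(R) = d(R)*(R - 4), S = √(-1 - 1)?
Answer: 2088 + 4176*I*√2 ≈ 2088.0 + 5905.8*I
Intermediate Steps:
S = I*√2 (S = √(-2) = I*√2 ≈ 1.4142*I)
b(R) = R*(-4 + R) (b(R) = R*(R - 4) = R*(-4 + R))
(536 - 1580)*b(S) = (536 - 1580)*((I*√2)*(-4 + I*√2)) = -1044*I*√2*(-4 + I*√2)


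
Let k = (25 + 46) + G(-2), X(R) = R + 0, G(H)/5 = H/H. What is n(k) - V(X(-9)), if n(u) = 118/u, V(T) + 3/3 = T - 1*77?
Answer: 3365/38 ≈ 88.553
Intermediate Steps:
G(H) = 5 (G(H) = 5*(H/H) = 5*1 = 5)
X(R) = R
k = 76 (k = (25 + 46) + 5 = 71 + 5 = 76)
V(T) = -78 + T (V(T) = -1 + (T - 1*77) = -1 + (T - 77) = -1 + (-77 + T) = -78 + T)
n(k) - V(X(-9)) = 118/76 - (-78 - 9) = 118*(1/76) - 1*(-87) = 59/38 + 87 = 3365/38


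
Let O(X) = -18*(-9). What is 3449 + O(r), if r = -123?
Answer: 3611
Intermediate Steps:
O(X) = 162
3449 + O(r) = 3449 + 162 = 3611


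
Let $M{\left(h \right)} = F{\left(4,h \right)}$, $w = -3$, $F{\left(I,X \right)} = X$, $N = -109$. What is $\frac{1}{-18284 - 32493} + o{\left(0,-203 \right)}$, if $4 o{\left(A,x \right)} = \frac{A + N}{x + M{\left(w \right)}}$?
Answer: $\frac{5533869}{41840248} \approx 0.13226$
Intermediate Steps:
$M{\left(h \right)} = h$
$o{\left(A,x \right)} = \frac{-109 + A}{4 \left(-3 + x\right)}$ ($o{\left(A,x \right)} = \frac{\left(A - 109\right) \frac{1}{x - 3}}{4} = \frac{\left(-109 + A\right) \frac{1}{-3 + x}}{4} = \frac{\frac{1}{-3 + x} \left(-109 + A\right)}{4} = \frac{-109 + A}{4 \left(-3 + x\right)}$)
$\frac{1}{-18284 - 32493} + o{\left(0,-203 \right)} = \frac{1}{-18284 - 32493} + \frac{-109 + 0}{4 \left(-3 - 203\right)} = \frac{1}{-50777} + \frac{1}{4} \frac{1}{-206} \left(-109\right) = - \frac{1}{50777} + \frac{1}{4} \left(- \frac{1}{206}\right) \left(-109\right) = - \frac{1}{50777} + \frac{109}{824} = \frac{5533869}{41840248}$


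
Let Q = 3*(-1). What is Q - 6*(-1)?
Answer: 3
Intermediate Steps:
Q = -3
Q - 6*(-1) = -3 - 6*(-1) = -3 + 6 = 3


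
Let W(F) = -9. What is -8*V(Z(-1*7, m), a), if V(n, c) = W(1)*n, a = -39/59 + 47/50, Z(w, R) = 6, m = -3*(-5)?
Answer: 432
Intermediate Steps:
m = 15
a = 823/2950 (a = -39*1/59 + 47*(1/50) = -39/59 + 47/50 = 823/2950 ≈ 0.27898)
V(n, c) = -9*n
-8*V(Z(-1*7, m), a) = -(-72)*6 = -8*(-54) = 432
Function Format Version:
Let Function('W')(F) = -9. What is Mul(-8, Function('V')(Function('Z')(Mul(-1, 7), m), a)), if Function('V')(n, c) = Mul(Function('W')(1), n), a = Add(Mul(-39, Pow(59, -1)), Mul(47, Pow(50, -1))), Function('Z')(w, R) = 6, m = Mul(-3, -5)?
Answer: 432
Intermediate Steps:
m = 15
a = Rational(823, 2950) (a = Add(Mul(-39, Rational(1, 59)), Mul(47, Rational(1, 50))) = Add(Rational(-39, 59), Rational(47, 50)) = Rational(823, 2950) ≈ 0.27898)
Function('V')(n, c) = Mul(-9, n)
Mul(-8, Function('V')(Function('Z')(Mul(-1, 7), m), a)) = Mul(-8, Mul(-9, 6)) = Mul(-8, -54) = 432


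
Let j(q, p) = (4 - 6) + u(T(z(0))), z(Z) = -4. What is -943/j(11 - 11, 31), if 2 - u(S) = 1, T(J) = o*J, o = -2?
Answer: 943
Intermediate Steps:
T(J) = -2*J
u(S) = 1 (u(S) = 2 - 1*1 = 2 - 1 = 1)
j(q, p) = -1 (j(q, p) = (4 - 6) + 1 = -2 + 1 = -1)
-943/j(11 - 11, 31) = -943/(-1) = -943*(-1) = 943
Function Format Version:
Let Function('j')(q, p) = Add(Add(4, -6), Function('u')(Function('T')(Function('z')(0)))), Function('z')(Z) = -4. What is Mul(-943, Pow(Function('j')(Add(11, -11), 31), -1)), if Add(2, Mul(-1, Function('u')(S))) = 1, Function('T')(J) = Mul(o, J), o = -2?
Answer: 943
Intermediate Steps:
Function('T')(J) = Mul(-2, J)
Function('u')(S) = 1 (Function('u')(S) = Add(2, Mul(-1, 1)) = Add(2, -1) = 1)
Function('j')(q, p) = -1 (Function('j')(q, p) = Add(Add(4, -6), 1) = Add(-2, 1) = -1)
Mul(-943, Pow(Function('j')(Add(11, -11), 31), -1)) = Mul(-943, Pow(-1, -1)) = Mul(-943, -1) = 943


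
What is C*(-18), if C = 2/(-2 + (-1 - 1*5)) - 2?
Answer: 81/2 ≈ 40.500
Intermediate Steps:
C = -9/4 (C = 2/(-2 + (-1 - 5)) - 2 = 2/(-2 - 6) - 2 = 2/(-8) - 2 = -⅛*2 - 2 = -¼ - 2 = -9/4 ≈ -2.2500)
C*(-18) = -9/4*(-18) = 81/2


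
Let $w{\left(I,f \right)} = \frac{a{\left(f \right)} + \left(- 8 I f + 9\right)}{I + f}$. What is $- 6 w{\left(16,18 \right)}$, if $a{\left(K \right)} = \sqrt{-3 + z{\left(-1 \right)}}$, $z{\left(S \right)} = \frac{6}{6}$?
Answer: $405 - \frac{3 i \sqrt{2}}{17} \approx 405.0 - 0.24957 i$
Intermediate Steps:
$z{\left(S \right)} = 1$ ($z{\left(S \right)} = 6 \cdot \frac{1}{6} = 1$)
$a{\left(K \right)} = i \sqrt{2}$ ($a{\left(K \right)} = \sqrt{-3 + 1} = \sqrt{-2} = i \sqrt{2}$)
$w{\left(I,f \right)} = \frac{9 + i \sqrt{2} - 8 I f}{I + f}$ ($w{\left(I,f \right)} = \frac{i \sqrt{2} + \left(- 8 I f + 9\right)}{I + f} = \frac{i \sqrt{2} - \left(-9 + 8 I f\right)}{I + f} = \frac{9 + i \sqrt{2} - 8 I f}{I + f}$)
$- 6 w{\left(16,18 \right)} = - 6 \frac{9 + i \sqrt{2} - 128 \cdot 18}{16 + 18} = - 6 \frac{9 + i \sqrt{2} - 2304}{34} = - 6 \frac{-2295 + i \sqrt{2}}{34} = - 6 \left(- \frac{135}{2} + \frac{i \sqrt{2}}{34}\right) = 405 - \frac{3 i \sqrt{2}}{17}$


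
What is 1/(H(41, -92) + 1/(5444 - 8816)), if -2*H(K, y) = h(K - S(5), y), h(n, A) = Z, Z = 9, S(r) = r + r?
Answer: -3372/15175 ≈ -0.22221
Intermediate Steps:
S(r) = 2*r
h(n, A) = 9
H(K, y) = -9/2 (H(K, y) = -1/2*9 = -9/2)
1/(H(41, -92) + 1/(5444 - 8816)) = 1/(-9/2 + 1/(5444 - 8816)) = 1/(-9/2 + 1/(-3372)) = 1/(-9/2 - 1/3372) = 1/(-15175/3372) = -3372/15175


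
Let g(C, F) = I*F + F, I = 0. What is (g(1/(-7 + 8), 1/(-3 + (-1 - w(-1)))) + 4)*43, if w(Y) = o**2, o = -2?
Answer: 1333/8 ≈ 166.63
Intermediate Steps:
w(Y) = 4 (w(Y) = (-2)**2 = 4)
g(C, F) = F (g(C, F) = 0*F + F = 0 + F = F)
(g(1/(-7 + 8), 1/(-3 + (-1 - w(-1)))) + 4)*43 = (1/(-3 + (-1 - 1*4)) + 4)*43 = (1/(-3 + (-1 - 4)) + 4)*43 = (1/(-3 - 5) + 4)*43 = (1/(-8) + 4)*43 = (-1/8 + 4)*43 = (31/8)*43 = 1333/8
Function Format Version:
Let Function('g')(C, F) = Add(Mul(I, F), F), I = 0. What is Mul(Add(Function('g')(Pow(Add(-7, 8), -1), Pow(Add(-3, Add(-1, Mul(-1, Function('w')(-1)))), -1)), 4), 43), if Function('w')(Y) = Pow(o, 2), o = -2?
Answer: Rational(1333, 8) ≈ 166.63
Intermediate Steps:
Function('w')(Y) = 4 (Function('w')(Y) = Pow(-2, 2) = 4)
Function('g')(C, F) = F (Function('g')(C, F) = Add(Mul(0, F), F) = Add(0, F) = F)
Mul(Add(Function('g')(Pow(Add(-7, 8), -1), Pow(Add(-3, Add(-1, Mul(-1, Function('w')(-1)))), -1)), 4), 43) = Mul(Add(Pow(Add(-3, Add(-1, Mul(-1, 4))), -1), 4), 43) = Mul(Add(Pow(Add(-3, Add(-1, -4)), -1), 4), 43) = Mul(Add(Pow(Add(-3, -5), -1), 4), 43) = Mul(Add(Pow(-8, -1), 4), 43) = Mul(Add(Rational(-1, 8), 4), 43) = Mul(Rational(31, 8), 43) = Rational(1333, 8)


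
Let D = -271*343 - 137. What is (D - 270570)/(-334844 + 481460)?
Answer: -30305/12218 ≈ -2.4804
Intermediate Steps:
D = -93090 (D = -92953 - 137 = -93090)
(D - 270570)/(-334844 + 481460) = (-93090 - 270570)/(-334844 + 481460) = -363660/146616 = -363660*1/146616 = -30305/12218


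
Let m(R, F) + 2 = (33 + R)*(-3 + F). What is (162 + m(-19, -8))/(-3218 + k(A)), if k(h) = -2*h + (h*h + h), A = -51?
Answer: -3/283 ≈ -0.010601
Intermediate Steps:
m(R, F) = -2 + (-3 + F)*(33 + R) (m(R, F) = -2 + (33 + R)*(-3 + F) = -2 + (-3 + F)*(33 + R))
k(h) = h² - h (k(h) = -2*h + (h² + h) = -2*h + (h + h²) = h² - h)
(162 + m(-19, -8))/(-3218 + k(A)) = (162 + (-101 - 3*(-19) + 33*(-8) - 8*(-19)))/(-3218 - 51*(-1 - 51)) = (162 + (-101 + 57 - 264 + 152))/(-3218 - 51*(-52)) = (162 - 156)/(-3218 + 2652) = 6/(-566) = 6*(-1/566) = -3/283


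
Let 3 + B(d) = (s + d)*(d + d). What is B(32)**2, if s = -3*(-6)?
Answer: 10220809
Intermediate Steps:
s = 18
B(d) = -3 + 2*d*(18 + d) (B(d) = -3 + (18 + d)*(d + d) = -3 + (18 + d)*(2*d) = -3 + 2*d*(18 + d))
B(32)**2 = (-3 + 2*32**2 + 36*32)**2 = (-3 + 2*1024 + 1152)**2 = (-3 + 2048 + 1152)**2 = 3197**2 = 10220809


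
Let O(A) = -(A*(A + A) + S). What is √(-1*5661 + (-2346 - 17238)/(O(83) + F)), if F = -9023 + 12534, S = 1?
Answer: 3*I*√14336997/151 ≈ 75.227*I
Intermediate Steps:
F = 3511
O(A) = -1 - 2*A² (O(A) = -(A*(A + A) + 1) = -(A*(2*A) + 1) = -(2*A² + 1) = -(1 + 2*A²) = -1 - 2*A²)
√(-1*5661 + (-2346 - 17238)/(O(83) + F)) = √(-1*5661 + (-2346 - 17238)/((-1 - 2*83²) + 3511)) = √(-5661 - 19584/((-1 - 2*6889) + 3511)) = √(-5661 - 19584/((-1 - 13778) + 3511)) = √(-5661 - 19584/(-13779 + 3511)) = √(-5661 - 19584/(-10268)) = √(-5661 - 19584*(-1/10268)) = √(-5661 + 288/151) = √(-854523/151) = 3*I*√14336997/151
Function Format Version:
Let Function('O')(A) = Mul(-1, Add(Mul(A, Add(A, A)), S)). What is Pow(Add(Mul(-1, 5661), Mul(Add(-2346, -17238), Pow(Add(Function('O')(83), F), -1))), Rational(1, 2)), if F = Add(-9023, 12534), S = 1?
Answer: Mul(Rational(3, 151), I, Pow(14336997, Rational(1, 2))) ≈ Mul(75.227, I)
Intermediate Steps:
F = 3511
Function('O')(A) = Add(-1, Mul(-2, Pow(A, 2))) (Function('O')(A) = Mul(-1, Add(Mul(A, Add(A, A)), 1)) = Mul(-1, Add(Mul(A, Mul(2, A)), 1)) = Mul(-1, Add(Mul(2, Pow(A, 2)), 1)) = Mul(-1, Add(1, Mul(2, Pow(A, 2)))) = Add(-1, Mul(-2, Pow(A, 2))))
Pow(Add(Mul(-1, 5661), Mul(Add(-2346, -17238), Pow(Add(Function('O')(83), F), -1))), Rational(1, 2)) = Pow(Add(Mul(-1, 5661), Mul(Add(-2346, -17238), Pow(Add(Add(-1, Mul(-2, Pow(83, 2))), 3511), -1))), Rational(1, 2)) = Pow(Add(-5661, Mul(-19584, Pow(Add(Add(-1, Mul(-2, 6889)), 3511), -1))), Rational(1, 2)) = Pow(Add(-5661, Mul(-19584, Pow(Add(Add(-1, -13778), 3511), -1))), Rational(1, 2)) = Pow(Add(-5661, Mul(-19584, Pow(Add(-13779, 3511), -1))), Rational(1, 2)) = Pow(Add(-5661, Mul(-19584, Pow(-10268, -1))), Rational(1, 2)) = Pow(Add(-5661, Mul(-19584, Rational(-1, 10268))), Rational(1, 2)) = Pow(Add(-5661, Rational(288, 151)), Rational(1, 2)) = Pow(Rational(-854523, 151), Rational(1, 2)) = Mul(Rational(3, 151), I, Pow(14336997, Rational(1, 2)))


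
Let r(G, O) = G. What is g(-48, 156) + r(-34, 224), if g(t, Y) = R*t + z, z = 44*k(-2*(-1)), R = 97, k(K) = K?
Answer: -4602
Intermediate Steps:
z = 88 (z = 44*(-2*(-1)) = 44*2 = 88)
g(t, Y) = 88 + 97*t (g(t, Y) = 97*t + 88 = 88 + 97*t)
g(-48, 156) + r(-34, 224) = (88 + 97*(-48)) - 34 = (88 - 4656) - 34 = -4568 - 34 = -4602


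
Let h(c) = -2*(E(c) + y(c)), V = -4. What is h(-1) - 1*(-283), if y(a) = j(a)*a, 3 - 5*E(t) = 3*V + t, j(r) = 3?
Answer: 1413/5 ≈ 282.60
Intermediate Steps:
E(t) = 3 - t/5 (E(t) = ⅗ - (3*(-4) + t)/5 = ⅗ - (-12 + t)/5 = ⅗ + (12/5 - t/5) = 3 - t/5)
y(a) = 3*a
h(c) = -6 - 28*c/5 (h(c) = -2*((3 - c/5) + 3*c) = -2*(3 + 14*c/5) = -6 - 28*c/5)
h(-1) - 1*(-283) = (-6 - 28/5*(-1)) - 1*(-283) = (-6 + 28/5) + 283 = -⅖ + 283 = 1413/5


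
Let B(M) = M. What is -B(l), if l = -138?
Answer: 138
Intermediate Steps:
-B(l) = -1*(-138) = 138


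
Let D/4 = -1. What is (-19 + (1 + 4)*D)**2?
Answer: 1521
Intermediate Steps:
D = -4 (D = 4*(-1) = -4)
(-19 + (1 + 4)*D)**2 = (-19 + (1 + 4)*(-4))**2 = (-19 + 5*(-4))**2 = (-19 - 20)**2 = (-39)**2 = 1521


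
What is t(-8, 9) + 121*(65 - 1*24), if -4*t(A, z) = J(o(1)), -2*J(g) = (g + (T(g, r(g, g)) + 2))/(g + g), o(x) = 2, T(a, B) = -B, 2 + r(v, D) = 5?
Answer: 158753/32 ≈ 4961.0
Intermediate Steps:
r(v, D) = 3 (r(v, D) = -2 + 5 = 3)
J(g) = -(-1 + g)/(4*g) (J(g) = -(g + (-1*3 + 2))/(2*(g + g)) = -(g + (-3 + 2))/(2*(2*g)) = -(g - 1)*1/(2*g)/2 = -(-1 + g)*1/(2*g)/2 = -(-1 + g)/(4*g))
t(A, z) = 1/32 (t(A, z) = -(1 - 1*2)/(16*2) = -(1 - 2)/(16*2) = -(-1)/(16*2) = -¼*(-⅛) = 1/32)
t(-8, 9) + 121*(65 - 1*24) = 1/32 + 121*(65 - 1*24) = 1/32 + 121*(65 - 24) = 1/32 + 121*41 = 1/32 + 4961 = 158753/32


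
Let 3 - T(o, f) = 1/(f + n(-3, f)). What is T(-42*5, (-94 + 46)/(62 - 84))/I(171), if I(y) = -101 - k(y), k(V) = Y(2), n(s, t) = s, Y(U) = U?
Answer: -38/927 ≈ -0.040992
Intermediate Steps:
k(V) = 2
T(o, f) = 3 - 1/(-3 + f) (T(o, f) = 3 - 1/(f - 3) = 3 - 1/(-3 + f))
I(y) = -103 (I(y) = -101 - 1*2 = -101 - 2 = -103)
T(-42*5, (-94 + 46)/(62 - 84))/I(171) = ((-10 + 3*((-94 + 46)/(62 - 84)))/(-3 + (-94 + 46)/(62 - 84)))/(-103) = ((-10 + 3*(-48/(-22)))/(-3 - 48/(-22)))*(-1/103) = ((-10 + 3*(-48*(-1/22)))/(-3 - 48*(-1/22)))*(-1/103) = ((-10 + 3*(24/11))/(-3 + 24/11))*(-1/103) = ((-10 + 72/11)/(-9/11))*(-1/103) = -11/9*(-38/11)*(-1/103) = (38/9)*(-1/103) = -38/927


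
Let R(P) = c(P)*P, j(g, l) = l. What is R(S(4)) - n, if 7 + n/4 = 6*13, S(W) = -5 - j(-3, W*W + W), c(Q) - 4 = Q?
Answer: 241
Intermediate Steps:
c(Q) = 4 + Q
S(W) = -5 - W - W**2 (S(W) = -5 - (W*W + W) = -5 - (W**2 + W) = -5 - (W + W**2) = -5 + (-W - W**2) = -5 - W - W**2)
R(P) = P*(4 + P) (R(P) = (4 + P)*P = P*(4 + P))
n = 284 (n = -28 + 4*(6*13) = -28 + 4*78 = -28 + 312 = 284)
R(S(4)) - n = (-5 - 1*4*(1 + 4))*(4 + (-5 - 1*4*(1 + 4))) - 1*284 = (-5 - 1*4*5)*(4 + (-5 - 1*4*5)) - 284 = (-5 - 20)*(4 + (-5 - 20)) - 284 = -25*(4 - 25) - 284 = -25*(-21) - 284 = 525 - 284 = 241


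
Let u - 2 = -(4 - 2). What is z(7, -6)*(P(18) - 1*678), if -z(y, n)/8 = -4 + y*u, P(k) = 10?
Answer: -21376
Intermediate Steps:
u = 0 (u = 2 - (4 - 2) = 2 - 1*2 = 2 - 2 = 0)
z(y, n) = 32 (z(y, n) = -8*(-4 + y*0) = -8*(-4 + 0) = -8*(-4) = 32)
z(7, -6)*(P(18) - 1*678) = 32*(10 - 1*678) = 32*(10 - 678) = 32*(-668) = -21376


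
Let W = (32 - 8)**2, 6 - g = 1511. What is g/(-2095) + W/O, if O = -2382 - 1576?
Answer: 475007/829201 ≈ 0.57285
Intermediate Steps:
g = -1505 (g = 6 - 1*1511 = 6 - 1511 = -1505)
W = 576 (W = 24**2 = 576)
O = -3958
g/(-2095) + W/O = -1505/(-2095) + 576/(-3958) = -1505*(-1/2095) + 576*(-1/3958) = 301/419 - 288/1979 = 475007/829201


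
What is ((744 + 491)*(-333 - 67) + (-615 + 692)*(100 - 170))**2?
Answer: 249390372100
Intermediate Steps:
((744 + 491)*(-333 - 67) + (-615 + 692)*(100 - 170))**2 = (1235*(-400) + 77*(-70))**2 = (-494000 - 5390)**2 = (-499390)**2 = 249390372100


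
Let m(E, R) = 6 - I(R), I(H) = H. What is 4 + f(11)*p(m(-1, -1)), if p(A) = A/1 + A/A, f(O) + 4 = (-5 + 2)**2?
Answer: 44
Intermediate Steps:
m(E, R) = 6 - R
f(O) = 5 (f(O) = -4 + (-5 + 2)**2 = -4 + (-3)**2 = -4 + 9 = 5)
p(A) = 1 + A (p(A) = A*1 + 1 = A + 1 = 1 + A)
4 + f(11)*p(m(-1, -1)) = 4 + 5*(1 + (6 - 1*(-1))) = 4 + 5*(1 + (6 + 1)) = 4 + 5*(1 + 7) = 4 + 5*8 = 4 + 40 = 44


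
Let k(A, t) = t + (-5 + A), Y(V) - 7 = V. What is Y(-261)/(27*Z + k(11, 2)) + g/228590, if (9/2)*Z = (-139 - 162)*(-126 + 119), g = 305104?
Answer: 190075187/144583175 ≈ 1.3146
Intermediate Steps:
Y(V) = 7 + V
k(A, t) = -5 + A + t
Z = 4214/9 (Z = 2*((-139 - 162)*(-126 + 119))/9 = 2*(-301*(-7))/9 = (2/9)*2107 = 4214/9 ≈ 468.22)
Y(-261)/(27*Z + k(11, 2)) + g/228590 = (7 - 261)/(27*(4214/9) + (-5 + 11 + 2)) + 305104/228590 = -254/(12642 + 8) + 305104*(1/228590) = -254/12650 + 152552/114295 = -254*1/12650 + 152552/114295 = -127/6325 + 152552/114295 = 190075187/144583175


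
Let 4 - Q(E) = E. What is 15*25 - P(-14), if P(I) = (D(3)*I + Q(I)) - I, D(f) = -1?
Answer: 329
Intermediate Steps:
Q(E) = 4 - E
P(I) = 4 - 3*I (P(I) = (-I + (4 - I)) - I = (4 - 2*I) - I = 4 - 3*I)
15*25 - P(-14) = 15*25 - (4 - 3*(-14)) = 375 - (4 + 42) = 375 - 1*46 = 375 - 46 = 329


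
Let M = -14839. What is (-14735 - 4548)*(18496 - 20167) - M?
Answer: 32236732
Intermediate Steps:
(-14735 - 4548)*(18496 - 20167) - M = (-14735 - 4548)*(18496 - 20167) - 1*(-14839) = -19283*(-1671) + 14839 = 32221893 + 14839 = 32236732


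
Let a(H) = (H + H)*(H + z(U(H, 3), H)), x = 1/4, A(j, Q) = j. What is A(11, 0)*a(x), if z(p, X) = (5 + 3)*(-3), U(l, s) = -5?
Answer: -1045/8 ≈ -130.63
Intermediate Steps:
x = ¼ ≈ 0.25000
z(p, X) = -24 (z(p, X) = 8*(-3) = -24)
a(H) = 2*H*(-24 + H) (a(H) = (H + H)*(H - 24) = (2*H)*(-24 + H) = 2*H*(-24 + H))
A(11, 0)*a(x) = 11*(2*(¼)*(-24 + ¼)) = 11*(2*(¼)*(-95/4)) = 11*(-95/8) = -1045/8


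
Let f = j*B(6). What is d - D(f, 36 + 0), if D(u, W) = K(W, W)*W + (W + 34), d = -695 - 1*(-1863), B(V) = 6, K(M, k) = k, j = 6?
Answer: -198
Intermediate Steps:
d = 1168 (d = -695 + 1863 = 1168)
f = 36 (f = 6*6 = 36)
D(u, W) = 34 + W + W**2 (D(u, W) = W*W + (W + 34) = W**2 + (34 + W) = 34 + W + W**2)
d - D(f, 36 + 0) = 1168 - (34 + (36 + 0) + (36 + 0)**2) = 1168 - (34 + 36 + 36**2) = 1168 - (34 + 36 + 1296) = 1168 - 1*1366 = 1168 - 1366 = -198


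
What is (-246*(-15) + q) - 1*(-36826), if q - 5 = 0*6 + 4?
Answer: 40525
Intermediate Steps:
q = 9 (q = 5 + (0*6 + 4) = 5 + (0 + 4) = 5 + 4 = 9)
(-246*(-15) + q) - 1*(-36826) = (-246*(-15) + 9) - 1*(-36826) = (-82*(-45) + 9) + 36826 = (3690 + 9) + 36826 = 3699 + 36826 = 40525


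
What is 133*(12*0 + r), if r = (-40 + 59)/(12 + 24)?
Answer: 2527/36 ≈ 70.194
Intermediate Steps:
r = 19/36 ≈ 0.52778
133*(12*0 + r) = 133*(12*0 + 19/36) = 133*(0 + 19/36) = 133*(19/36) = 2527/36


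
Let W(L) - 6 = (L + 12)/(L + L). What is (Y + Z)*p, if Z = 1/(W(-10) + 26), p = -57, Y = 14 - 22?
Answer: 144894/319 ≈ 454.21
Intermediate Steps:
Y = -8
W(L) = 6 + (12 + L)/(2*L) (W(L) = 6 + (L + 12)/(L + L) = 6 + (12 + L)/((2*L)) = 6 + (12 + L)*(1/(2*L)) = 6 + (12 + L)/(2*L))
Z = 10/319 (Z = 1/((13/2 + 6/(-10)) + 26) = 1/((13/2 + 6*(-1/10)) + 26) = 1/((13/2 - 3/5) + 26) = 1/(59/10 + 26) = 1/(319/10) = 10/319 ≈ 0.031348)
(Y + Z)*p = (-8 + 10/319)*(-57) = -2542/319*(-57) = 144894/319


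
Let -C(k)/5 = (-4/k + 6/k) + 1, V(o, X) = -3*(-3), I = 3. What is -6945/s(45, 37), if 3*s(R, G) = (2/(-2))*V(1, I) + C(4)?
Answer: 13890/11 ≈ 1262.7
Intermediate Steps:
V(o, X) = 9
C(k) = -5 - 10/k (C(k) = -5*((-4/k + 6/k) + 1) = -5*(2/k + 1) = -5*(1 + 2/k) = -5 - 10/k)
s(R, G) = -11/2 (s(R, G) = ((2/(-2))*9 + (-5 - 10/4))/3 = ((2*(-1/2))*9 + (-5 - 10*1/4))/3 = (-1*9 + (-5 - 5/2))/3 = (-9 - 15/2)/3 = (1/3)*(-33/2) = -11/2)
-6945/s(45, 37) = -6945/(-11/2) = -6945*(-2/11) = 13890/11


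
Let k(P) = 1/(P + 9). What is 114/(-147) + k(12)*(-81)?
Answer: -227/49 ≈ -4.6327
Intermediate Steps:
k(P) = 1/(9 + P)
114/(-147) + k(12)*(-81) = 114/(-147) - 81/(9 + 12) = 114*(-1/147) - 81/21 = -38/49 + (1/21)*(-81) = -38/49 - 27/7 = -227/49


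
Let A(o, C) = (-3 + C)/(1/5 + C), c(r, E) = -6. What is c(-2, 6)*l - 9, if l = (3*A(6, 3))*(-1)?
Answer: -9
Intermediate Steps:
A(o, C) = (-3 + C)/(⅕ + C)
l = 0 (l = (3*(5*(-3 + 3)/(1 + 5*3)))*(-1) = (3*(5*0/(1 + 15)))*(-1) = (3*(5*0/16))*(-1) = (3*(5*(1/16)*0))*(-1) = (3*0)*(-1) = 0*(-1) = 0)
c(-2, 6)*l - 9 = -6*0 - 9 = 0 - 9 = -9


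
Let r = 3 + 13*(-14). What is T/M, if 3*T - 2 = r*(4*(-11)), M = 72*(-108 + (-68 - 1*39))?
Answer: -1313/7740 ≈ -0.16964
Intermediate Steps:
r = -179 (r = 3 - 182 = -179)
M = -15480 (M = 72*(-108 + (-68 - 39)) = 72*(-108 - 107) = 72*(-215) = -15480)
T = 2626 (T = ⅔ + (-716*(-11))/3 = ⅔ + (-179*(-44))/3 = ⅔ + (⅓)*7876 = ⅔ + 7876/3 = 2626)
T/M = 2626/(-15480) = 2626*(-1/15480) = -1313/7740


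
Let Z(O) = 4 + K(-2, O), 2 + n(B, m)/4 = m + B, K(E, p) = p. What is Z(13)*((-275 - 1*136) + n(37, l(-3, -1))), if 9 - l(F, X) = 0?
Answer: -3995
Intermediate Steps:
l(F, X) = 9 (l(F, X) = 9 - 1*0 = 9 + 0 = 9)
n(B, m) = -8 + 4*B + 4*m (n(B, m) = -8 + 4*(m + B) = -8 + 4*(B + m) = -8 + (4*B + 4*m) = -8 + 4*B + 4*m)
Z(O) = 4 + O
Z(13)*((-275 - 1*136) + n(37, l(-3, -1))) = (4 + 13)*((-275 - 1*136) + (-8 + 4*37 + 4*9)) = 17*((-275 - 136) + (-8 + 148 + 36)) = 17*(-411 + 176) = 17*(-235) = -3995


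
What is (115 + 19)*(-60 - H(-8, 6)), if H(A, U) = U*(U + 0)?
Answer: -12864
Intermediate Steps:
H(A, U) = U² (H(A, U) = U*U = U²)
(115 + 19)*(-60 - H(-8, 6)) = (115 + 19)*(-60 - 1*6²) = 134*(-60 - 1*36) = 134*(-60 - 36) = 134*(-96) = -12864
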